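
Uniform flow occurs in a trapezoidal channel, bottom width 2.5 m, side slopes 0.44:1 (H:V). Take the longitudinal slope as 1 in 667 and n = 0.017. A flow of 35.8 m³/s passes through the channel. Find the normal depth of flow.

Manning's equation rearranged: A R^(2/3) = nQ / (1·√S) = 0.017 × 35.8 / (√0.001499) = 15.72.
Try y = 2.53 m: A R^(2/3) = 9.968 — too small.
Try y = 3.28 m: A R^(2/3) = 15.7 — ≈ 15.72.

y_n = 3.28 m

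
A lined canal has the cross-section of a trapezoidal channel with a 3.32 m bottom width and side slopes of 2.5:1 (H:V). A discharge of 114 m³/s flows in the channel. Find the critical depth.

y_c = 2.77 m

At critical depth, Q² T / (g A³) = 1, i.e. A³/T = Q²/g = 114²/9.81 = 1325.
Trying y = 2.27 m: A³/T = 580.3 — short.
Trying y = 3.36 m: A³/T = 3035 — over.
Trying y = 2.77 m: A³/T = 1331 — ≈ 1325.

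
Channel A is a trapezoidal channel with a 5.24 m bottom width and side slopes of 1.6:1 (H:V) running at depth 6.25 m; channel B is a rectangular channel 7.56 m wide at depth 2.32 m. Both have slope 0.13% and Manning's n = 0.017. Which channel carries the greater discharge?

channel A

Channel A: With bottom width b = 5.24 m and side slope z = 1.6: A = (b + zy)y = (5.24 + 1.6×6.25)×6.25 = 95.25 m²; P = b + 2y√(1+z²) = 5.24 + 2×6.25×1.887 = 28.82 m. Hydraulic radius R = A/P = 95.25/28.82 = 3.304 m. Q_A = (1/0.017)·95.25·3.304^(2/3)·√0.0013 = 448.2 m³/s.
Channel B: Flow area A = b·y = 7.56 × 2.32 = 17.54 m². Wetted perimeter P = b + 2y = 7.56 + 2×2.32 = 12.2 m. Hydraulic radius R = A/P = 17.54/12.2 = 1.438 m. Q_B = (1/0.017)·17.54·1.438^(2/3)·√0.0013 = 47.38 m³/s.
Q_A = 448.2 m³/s vs Q_B = 47.38 m³/s, so channel A carries more.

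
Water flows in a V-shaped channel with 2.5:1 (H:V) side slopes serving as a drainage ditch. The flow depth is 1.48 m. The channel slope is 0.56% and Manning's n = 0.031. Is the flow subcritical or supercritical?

subcritical

For a triangular section with side slope z = 2.5: A = zy² = 2.5×1.48² = 5.476 m²; P = 2y√(1+z²) = 2×1.48×2.693 = 7.97 m.
Hydraulic radius R = A/P = 5.476/7.97 = 0.6871 m.
V = (1/n) R^(2/3) √S = (1/0.031) × 0.6871^(2/3) × √0.0056 = 1.88 m/s. Hydraulic depth D_h = A/T = 5.476/7.4 = 0.74 m.
Froude number Fr = V/√(g·D_h) = 1.88/√(9.81×0.74) = 0.698, which is less than 1, so the flow is subcritical.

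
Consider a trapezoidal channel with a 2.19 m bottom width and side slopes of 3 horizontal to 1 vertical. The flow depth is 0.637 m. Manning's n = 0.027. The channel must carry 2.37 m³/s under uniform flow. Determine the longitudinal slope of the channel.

With bottom width b = 2.19 m and side slope z = 3: A = (b + zy)y = (2.19 + 3×0.637)×0.637 = 2.612 m²; P = b + 2y√(1+z²) = 2.19 + 2×0.637×3.162 = 6.219 m.
Hydraulic radius R = A/P = 2.612/6.219 = 0.4201 m.
From Manning's equation, S = [nQ / (1 A R^(2/3))]² = [0.027 × 2.37 / (1 × 2.612 × 0.4201^(2/3))]² = 0.00191.

S = 0.00191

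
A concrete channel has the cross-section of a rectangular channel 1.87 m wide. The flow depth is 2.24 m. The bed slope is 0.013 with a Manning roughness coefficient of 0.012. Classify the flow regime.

Flow area A = b·y = 1.87 × 2.24 = 4.189 m². Wetted perimeter P = b + 2y = 1.87 + 2×2.24 = 6.35 m.
Hydraulic radius R = A/P = 4.189/6.35 = 0.6597 m.
V = (1/n) R^(2/3) √S = (1/0.012) × 0.6597^(2/3) × √0.013 = 7.2 m/s. Hydraulic depth D_h = A/T = 4.189/1.87 = 2.24 m.
Froude number Fr = V/√(g·D_h) = 7.2/√(9.81×2.24) = 1.54, which is greater than 1, so the flow is supercritical.

supercritical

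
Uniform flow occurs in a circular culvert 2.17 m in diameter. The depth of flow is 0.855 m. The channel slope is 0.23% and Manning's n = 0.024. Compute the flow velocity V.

For a circular section of diameter D = 2.17 m at depth y = 0.855 m, the central angle is θ = 2 arccos(1 − 2y/D) = 2.714 rad. Then A = (D²/8)(θ − sin θ) = 1.354 m² and P = Dθ/2 = 2.945 m.
Hydraulic radius R = A/P = 1.354/2.945 = 0.4597 m.
From Manning's equation, V = (1/n) R^(2/3) S^(1/2) = (1/0.024) × 0.4597^(2/3) × 0.0023^(1/2) = 1.19 m/s.

V = 1.19 m/s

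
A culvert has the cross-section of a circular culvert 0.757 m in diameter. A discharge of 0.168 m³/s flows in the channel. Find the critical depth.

At critical depth, Q² T / (g A³) = 1, i.e. A³/T = Q²/g = 0.168²/9.81 = 0.002877.
Try y = 0.27 m: A³/T = 0.004121 — high.
Try y = 0.246 m: A³/T = 0.002877 — ≈ 0.002877.

y_c = 0.246 m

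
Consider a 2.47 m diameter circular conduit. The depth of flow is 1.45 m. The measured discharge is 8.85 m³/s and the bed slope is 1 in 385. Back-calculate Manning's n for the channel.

For a circular section of diameter D = 2.47 m at depth y = 1.45 m, the central angle is θ = 2 arccos(1 − 2y/D) = 3.492 rad. Then A = (D²/8)(θ − sin θ) = 2.924 m² and P = Dθ/2 = 4.312 m.
Hydraulic radius R = A/P = 2.924/4.312 = 0.6781 m.
Rearranging Manning's equation: n = (1/Q) A R^(2/3) S^(1/2) = (1/8.85) × 2.924 × 0.6781^(2/3) × √0.002597 = 0.013.

n = 0.013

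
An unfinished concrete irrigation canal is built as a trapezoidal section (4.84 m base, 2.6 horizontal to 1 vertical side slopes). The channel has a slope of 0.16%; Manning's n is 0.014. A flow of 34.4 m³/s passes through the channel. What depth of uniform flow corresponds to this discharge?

y_n = 1.44 m

Manning's equation rearranged: A R^(2/3) = nQ / (1·√S) = 0.014 × 34.4 / (√0.0016) = 12.04.
Try y = 1.25 m: A R^(2/3) = 9.122 — short.
Try y = 1.84 m: A R^(2/3) = 19.7 — over.
Try y = 1.44 m: A R^(2/3) = 12.04 — close enough.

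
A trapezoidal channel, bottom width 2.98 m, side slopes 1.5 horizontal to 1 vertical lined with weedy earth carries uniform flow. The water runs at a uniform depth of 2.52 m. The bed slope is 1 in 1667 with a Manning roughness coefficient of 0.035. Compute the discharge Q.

With bottom width b = 2.98 m and side slope z = 1.5: A = (b + zy)y = (2.98 + 1.5×2.52)×2.52 = 17.04 m²; P = b + 2y√(1+z²) = 2.98 + 2×2.52×1.803 = 12.07 m.
Hydraulic radius R = A/P = 17.04/12.07 = 1.412 m.
Manning's equation: Q = (1/n) A R^(2/3) S^(1/2) = (1/0.035) × 17.04 × 1.412^(2/3) × 0.0005999^(1/2) = 15 m³/s.

Q = 15 m³/s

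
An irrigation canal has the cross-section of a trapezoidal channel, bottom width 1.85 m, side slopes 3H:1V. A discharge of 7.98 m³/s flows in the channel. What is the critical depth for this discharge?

At critical depth, Q² T / (g A³) = 1, i.e. A³/T = Q²/g = 7.98²/9.81 = 6.491.
At y = 1 m: A³/T = 14.53 — over.
At y = 0.606 m: A³/T = 2.002 — short.
At y = 0.819 m: A³/T = 6.489 — matches.

y_c = 0.819 m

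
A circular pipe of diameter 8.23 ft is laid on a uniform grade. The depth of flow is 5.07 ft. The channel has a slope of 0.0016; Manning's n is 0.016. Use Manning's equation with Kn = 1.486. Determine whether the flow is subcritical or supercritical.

For a circular section of diameter D = 8.23 ft at depth y = 5.07 ft, the central angle is θ = 2 arccos(1 − 2y/D) = 3.61 rad. Then A = (D²/8)(θ − sin θ) = 34.39 ft² and P = Dθ/2 = 14.86 ft.
Hydraulic radius R = A/P = 34.39/14.86 = 2.315 ft.
V = (1.486/n) R^(2/3) √S = (1.486/0.016) × 2.315^(2/3) × √0.0016 = 6.501 ft/s. Hydraulic depth D_h = A/T = 34.39/8.005 = 4.296 ft.
Froude number Fr = V/√(g·D_h) = 6.501/√(32.2×4.296) = 0.553, which is less than 1, so the flow is subcritical.

subcritical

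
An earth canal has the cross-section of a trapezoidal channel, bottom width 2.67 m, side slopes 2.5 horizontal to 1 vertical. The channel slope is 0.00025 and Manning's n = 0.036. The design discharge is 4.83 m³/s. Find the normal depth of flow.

y_n = 1.65 m

Manning's equation rearranged: A R^(2/3) = nQ / (1·√S) = 0.036 × 4.83 / (√0.00025) = 11.
Try y = 1.37 m: A R^(2/3) = 7.381 — short.
Try y = 1.65 m: A R^(2/3) = 10.99 — ≈ 11.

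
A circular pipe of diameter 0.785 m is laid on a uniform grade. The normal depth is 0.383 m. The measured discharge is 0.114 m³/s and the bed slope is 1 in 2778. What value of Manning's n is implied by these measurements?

For a circular section of diameter D = 0.785 m at depth y = 0.383 m, the central angle is θ = 2 arccos(1 − 2y/D) = 3.093 rad. Then A = (D²/8)(θ − sin θ) = 0.2345 m² and P = Dθ/2 = 1.214 m.
Hydraulic radius R = A/P = 0.2345/1.214 = 0.1932 m.
Rearranging Manning's equation: n = (1/Q) A R^(2/3) S^(1/2) = (1/0.114) × 0.2345 × 0.1932^(2/3) × √0.00036 = 0.013.

n = 0.013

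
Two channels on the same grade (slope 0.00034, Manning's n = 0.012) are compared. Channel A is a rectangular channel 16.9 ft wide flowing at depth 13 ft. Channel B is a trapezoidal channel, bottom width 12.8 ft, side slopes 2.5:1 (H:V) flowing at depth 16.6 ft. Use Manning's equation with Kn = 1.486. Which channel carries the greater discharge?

channel B

Channel A: Flow area A = b·y = 16.9 × 13 = 219.7 ft². Wetted perimeter P = b + 2y = 16.9 + 2×13 = 42.9 ft. Hydraulic radius R = A/P = 219.7/42.9 = 5.121 ft. Q_A = (1.486/0.012)·219.7·5.121^(2/3)·√0.00034 = 1490 ft³/s.
Channel B: With bottom width b = 12.8 ft and side slope z = 2.5: A = (b + zy)y = (12.8 + 2.5×16.6)×16.6 = 901.4 ft²; P = b + 2y√(1+z²) = 12.8 + 2×16.6×2.693 = 102.2 ft. Hydraulic radius R = A/P = 901.4/102.2 = 8.82 ft. Q_B = (1.486/0.012)·901.4·8.82^(2/3)·√0.00034 = 8786 ft³/s.
Q_A = 1490 ft³/s vs Q_B = 8786 ft³/s, so channel B carries more.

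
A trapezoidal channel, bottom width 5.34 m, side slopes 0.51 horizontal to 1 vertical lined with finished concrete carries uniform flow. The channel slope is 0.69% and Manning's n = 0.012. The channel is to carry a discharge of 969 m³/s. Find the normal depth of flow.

Manning's equation rearranged: A R^(2/3) = nQ / (1·√S) = 0.012 × 969 / (√0.0069) = 140.
Trying y = 6.56 m: A R^(2/3) = 114.2 — too small.
Trying y = 8.13 m: A R^(2/3) = 169.9 — too large.
Trying y = 7.33 m: A R^(2/3) = 140 — close enough.

y_n = 7.33 m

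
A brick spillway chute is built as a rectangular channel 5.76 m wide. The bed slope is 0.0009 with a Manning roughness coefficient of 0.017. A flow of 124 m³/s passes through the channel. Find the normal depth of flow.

y_n = 7.49 m

Manning's equation rearranged: A R^(2/3) = nQ / (1·√S) = 0.017 × 124 / (√0.0009) = 70.27.
Try y = 9.36 m: A R^(2/3) = 91.26 — high.
Try y = 7.49 m: A R^(2/3) = 70.3 — matches.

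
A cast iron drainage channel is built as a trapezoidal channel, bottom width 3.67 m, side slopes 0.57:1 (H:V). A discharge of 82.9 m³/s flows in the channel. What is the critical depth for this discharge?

y_c = 3.15 m

At critical depth, Q² T / (g A³) = 1, i.e. A³/T = Q²/g = 82.9²/9.81 = 700.6.
Trying y = 2.27 m: A³/T = 228.6 — too small.
Trying y = 3.91 m: A³/T = 1510 — too large.
Trying y = 3.15 m: A³/T = 702.8 — close enough.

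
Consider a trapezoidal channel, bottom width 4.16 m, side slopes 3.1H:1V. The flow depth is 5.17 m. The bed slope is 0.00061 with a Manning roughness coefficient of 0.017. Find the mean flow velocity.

With bottom width b = 4.16 m and side slope z = 3.1: A = (b + zy)y = (4.16 + 3.1×5.17)×5.17 = 104.4 m²; P = b + 2y√(1+z²) = 4.16 + 2×5.17×3.257 = 37.84 m.
Hydraulic radius R = A/P = 104.4/37.84 = 2.758 m.
From Manning's equation, V = (1/n) R^(2/3) S^(1/2) = (1/0.017) × 2.758^(2/3) × 0.00061^(1/2) = 2.86 m/s.

V = 2.86 m/s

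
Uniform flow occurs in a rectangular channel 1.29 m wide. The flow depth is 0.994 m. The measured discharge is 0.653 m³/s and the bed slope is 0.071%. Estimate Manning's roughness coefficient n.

Flow area A = b·y = 1.29 × 0.994 = 1.282 m². Wetted perimeter P = b + 2y = 1.29 + 2×0.994 = 3.278 m.
Hydraulic radius R = A/P = 1.282/3.278 = 0.3912 m.
Rearranging Manning's equation: n = (1/Q) A R^(2/3) S^(1/2) = (1/0.653) × 1.282 × 0.3912^(2/3) × √0.00071 = 0.028.

n = 0.028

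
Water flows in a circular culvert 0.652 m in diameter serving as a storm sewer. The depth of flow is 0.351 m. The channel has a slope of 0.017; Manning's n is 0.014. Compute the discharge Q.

For a circular section of diameter D = 0.652 m at depth y = 0.351 m, the central angle is θ = 2 arccos(1 − 2y/D) = 3.295 rad. Then A = (D²/8)(θ − sin θ) = 0.1832 m² and P = Dθ/2 = 1.074 m.
Hydraulic radius R = A/P = 0.1832/1.074 = 0.1706 m.
Manning's equation: Q = (1/n) A R^(2/3) S^(1/2) = (1/0.014) × 0.1832 × 0.1706^(2/3) × 0.017^(1/2) = 0.525 m³/s.

Q = 0.525 m³/s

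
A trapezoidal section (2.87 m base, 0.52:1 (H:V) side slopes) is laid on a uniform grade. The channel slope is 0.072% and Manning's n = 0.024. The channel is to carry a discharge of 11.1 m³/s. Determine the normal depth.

Manning's equation rearranged: A R^(2/3) = nQ / (1·√S) = 0.024 × 11.1 / (√0.00072) = 9.928.
Trying y = 1.73 m: A R^(2/3) = 6.361 — short.
Trying y = 2.62 m: A R^(2/3) = 12.96 — over.
Trying y = 2.25 m: A R^(2/3) = 9.946 — ≈ 9.928.

y_n = 2.25 m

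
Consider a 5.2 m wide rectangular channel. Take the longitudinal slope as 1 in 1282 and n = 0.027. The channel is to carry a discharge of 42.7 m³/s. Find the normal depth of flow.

y_n = 5.45 m

Manning's equation rearranged: A R^(2/3) = nQ / (1·√S) = 0.027 × 42.7 / (√0.00078) = 41.28.
At y = 5.95 m: A R^(2/3) = 45.94 — high.
At y = 4.24 m: A R^(2/3) = 30.31 — low.
At y = 5.45 m: A R^(2/3) = 41.32 — matches.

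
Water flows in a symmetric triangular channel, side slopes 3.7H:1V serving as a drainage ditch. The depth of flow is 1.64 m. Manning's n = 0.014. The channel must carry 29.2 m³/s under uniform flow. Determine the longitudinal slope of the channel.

S = 0.0023

For a triangular section with side slope z = 3.7: A = zy² = 3.7×1.64² = 9.952 m²; P = 2y√(1+z²) = 2×1.64×3.833 = 12.57 m.
Hydraulic radius R = A/P = 9.952/12.57 = 0.7916 m.
From Manning's equation, S = [nQ / (1 A R^(2/3))]² = [0.014 × 29.2 / (1 × 9.952 × 0.7916^(2/3))]² = 0.0023.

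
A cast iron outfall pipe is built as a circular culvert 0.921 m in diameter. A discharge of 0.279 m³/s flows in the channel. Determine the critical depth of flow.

At critical depth, Q² T / (g A³) = 1, i.e. A³/T = Q²/g = 0.279²/9.81 = 0.007935.
At y = 0.208 m: A³/T = 0.001863 — low.
At y = 0.363 m: A³/T = 0.01614 — high.
At y = 0.302 m: A³/T = 0.00794 — ≈ 0.007935.

y_c = 0.302 m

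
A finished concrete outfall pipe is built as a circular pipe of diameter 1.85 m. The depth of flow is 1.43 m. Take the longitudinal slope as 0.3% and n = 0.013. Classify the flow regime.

subcritical

For a circular section of diameter D = 1.85 m at depth y = 1.43 m, the central angle is θ = 2 arccos(1 − 2y/D) = 4.297 rad. Then A = (D²/8)(θ − sin θ) = 2.23 m² and P = Dθ/2 = 3.974 m.
Hydraulic radius R = A/P = 2.23/3.974 = 0.561 m.
V = (1/n) R^(2/3) √S = (1/0.013) × 0.561^(2/3) × √0.003 = 2.866 m/s. Hydraulic depth D_h = A/T = 2.23/1.55 = 1.438 m.
Froude number Fr = V/√(g·D_h) = 2.866/√(9.81×1.438) = 0.763, which is less than 1, so the flow is subcritical.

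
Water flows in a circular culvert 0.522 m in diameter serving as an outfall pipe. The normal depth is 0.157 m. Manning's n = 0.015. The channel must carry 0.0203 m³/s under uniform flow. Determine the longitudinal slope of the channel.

For a circular section of diameter D = 0.522 m at depth y = 0.157 m, the central angle is θ = 2 arccos(1 − 2y/D) = 2.322 rad. Then A = (D²/8)(θ − sin θ) = 0.05419 m² and P = Dθ/2 = 0.606 m.
Hydraulic radius R = A/P = 0.05419/0.606 = 0.08942 m.
From Manning's equation, S = [nQ / (1 A R^(2/3))]² = [0.015 × 0.0203 / (1 × 0.05419 × 0.08942^(2/3))]² = 0.00079.

S = 0.00079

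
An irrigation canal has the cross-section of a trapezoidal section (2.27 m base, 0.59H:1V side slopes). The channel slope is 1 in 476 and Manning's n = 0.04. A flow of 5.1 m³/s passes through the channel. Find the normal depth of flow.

Manning's equation rearranged: A R^(2/3) = nQ / (1·√S) = 0.04 × 5.1 / (√0.002101) = 4.451.
Try y = 1.86 m: A R^(2/3) = 6.055 — over.
Try y = 1.16 m: A R^(2/3) = 2.677 — short.
Try y = 1.56 m: A R^(2/3) = 4.447 — ≈ 4.451.

y_n = 1.56 m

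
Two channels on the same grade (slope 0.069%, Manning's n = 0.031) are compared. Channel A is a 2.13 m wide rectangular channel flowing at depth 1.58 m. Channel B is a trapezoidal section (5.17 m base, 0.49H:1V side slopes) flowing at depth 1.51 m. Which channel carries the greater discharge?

channel B

Channel A: Flow area A = b·y = 2.13 × 1.58 = 3.365 m². Wetted perimeter P = b + 2y = 2.13 + 2×1.58 = 5.29 m. Hydraulic radius R = A/P = 3.365/5.29 = 0.6362 m. Q_A = (1/0.031)·3.365·0.6362^(2/3)·√0.00069 = 2.109 m³/s.
Channel B: With bottom width b = 5.17 m and side slope z = 0.49: A = (b + zy)y = (5.17 + 0.49×1.51)×1.51 = 8.924 m²; P = b + 2y√(1+z²) = 5.17 + 2×1.51×1.114 = 8.533 m. Hydraulic radius R = A/P = 8.924/8.533 = 1.046 m. Q_B = (1/0.031)·8.924·1.046^(2/3)·√0.00069 = 7.791 m³/s.
Q_A = 2.109 m³/s vs Q_B = 7.791 m³/s, so channel B carries more.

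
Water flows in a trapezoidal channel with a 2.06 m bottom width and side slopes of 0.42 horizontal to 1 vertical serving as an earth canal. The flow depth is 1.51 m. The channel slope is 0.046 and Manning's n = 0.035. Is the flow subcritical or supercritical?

supercritical

With bottom width b = 2.06 m and side slope z = 0.42: A = (b + zy)y = (2.06 + 0.42×1.51)×1.51 = 4.068 m²; P = b + 2y√(1+z²) = 2.06 + 2×1.51×1.085 = 5.336 m.
Hydraulic radius R = A/P = 4.068/5.336 = 0.7625 m.
V = (1/n) R^(2/3) √S = (1/0.035) × 0.7625^(2/3) × √0.046 = 5.114 m/s. Hydraulic depth D_h = A/T = 4.068/3.328 = 1.222 m.
Froude number Fr = V/√(g·D_h) = 5.114/√(9.81×1.222) = 1.48, which is greater than 1, so the flow is supercritical.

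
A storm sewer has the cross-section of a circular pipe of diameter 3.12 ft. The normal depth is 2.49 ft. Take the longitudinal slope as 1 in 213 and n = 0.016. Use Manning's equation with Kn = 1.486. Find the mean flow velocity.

For a circular section of diameter D = 3.12 ft at depth y = 2.49 ft, the central angle is θ = 2 arccos(1 − 2y/D) = 4.419 rad. Then A = (D²/8)(θ − sin θ) = 6.542 ft² and P = Dθ/2 = 6.894 ft.
Hydraulic radius R = A/P = 6.542/6.894 = 0.949 ft.
From Manning's equation, V = (1.486/n) R^(2/3) S^(1/2) = (1.486/0.016) × 0.949^(2/3) × 0.004695^(1/2) = 6.15 ft/s.

V = 6.15 ft/s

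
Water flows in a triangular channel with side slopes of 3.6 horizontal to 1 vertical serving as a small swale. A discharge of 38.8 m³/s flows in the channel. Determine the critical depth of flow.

y_c = 1.88 m

At critical depth, Q² T / (g A³) = 1, i.e. A³/T = Q²/g = 38.8²/9.81 = 153.5.
Try y = 2.22 m: A³/T = 349.4 — too large.
Try y = 1.3 m: A³/T = 24.06 — too small.
Try y = 1.88 m: A³/T = 152.2 — ≈ 153.5.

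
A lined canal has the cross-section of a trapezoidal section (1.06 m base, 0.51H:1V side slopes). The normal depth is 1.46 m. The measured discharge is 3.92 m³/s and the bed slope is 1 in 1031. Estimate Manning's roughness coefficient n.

With bottom width b = 1.06 m and side slope z = 0.51: A = (b + zy)y = (1.06 + 0.51×1.46)×1.46 = 2.635 m²; P = b + 2y√(1+z²) = 1.06 + 2×1.46×1.123 = 4.338 m.
Hydraulic radius R = A/P = 2.635/4.338 = 0.6074 m.
Rearranging Manning's equation: n = (1/Q) A R^(2/3) S^(1/2) = (1/3.92) × 2.635 × 0.6074^(2/3) × √0.0009699 = 0.015.

n = 0.015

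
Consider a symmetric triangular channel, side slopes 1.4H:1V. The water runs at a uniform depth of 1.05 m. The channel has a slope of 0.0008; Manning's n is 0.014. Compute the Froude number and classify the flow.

subcritical

For a triangular section with side slope z = 1.4: A = zy² = 1.4×1.05² = 1.544 m²; P = 2y√(1+z²) = 2×1.05×1.72 = 3.613 m.
Hydraulic radius R = A/P = 1.544/3.613 = 0.4272 m.
V = (1/n) R^(2/3) √S = (1/0.014) × 0.4272^(2/3) × √0.0008 = 1.146 m/s. Hydraulic depth D_h = A/T = 1.544/2.94 = 0.525 m.
Froude number Fr = V/√(g·D_h) = 1.146/√(9.81×0.525) = 0.505, which is less than 1, so the flow is subcritical.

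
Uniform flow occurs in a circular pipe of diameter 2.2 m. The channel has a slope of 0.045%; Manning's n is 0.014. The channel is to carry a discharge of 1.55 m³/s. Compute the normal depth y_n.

Manning's equation rearranged: A R^(2/3) = nQ / (1·√S) = 0.014 × 1.55 / (√0.00045) = 1.023.
At y = 1.06 m: A R^(2/3) = 1.198 — too large.
At y = 0.66 m: A R^(2/3) = 0.4997 — too small.
At y = 0.969 m: A R^(2/3) = 1.023 — matches.

y_n = 0.969 m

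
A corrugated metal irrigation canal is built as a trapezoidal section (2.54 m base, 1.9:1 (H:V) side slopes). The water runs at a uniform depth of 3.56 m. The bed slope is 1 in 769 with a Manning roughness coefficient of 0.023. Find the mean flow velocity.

V = 2.37 m/s

With bottom width b = 2.54 m and side slope z = 1.9: A = (b + zy)y = (2.54 + 1.9×3.56)×3.56 = 33.12 m²; P = b + 2y√(1+z²) = 2.54 + 2×3.56×2.147 = 17.83 m.
Hydraulic radius R = A/P = 33.12/17.83 = 1.858 m.
From Manning's equation, V = (1/n) R^(2/3) S^(1/2) = (1/0.023) × 1.858^(2/3) × 0.0013^(1/2) = 2.37 m/s.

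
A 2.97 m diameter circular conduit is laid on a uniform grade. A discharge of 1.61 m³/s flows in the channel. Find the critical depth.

At critical depth, Q² T / (g A³) = 1, i.e. A³/T = Q²/g = 1.61²/9.81 = 0.2642.
Try y = 0.479 m: A³/T = 0.1735 — low.
Try y = 0.632 m: A³/T = 0.5149 — high.
Try y = 0.533 m: A³/T = 0.2641 — ≈ 0.2642.

y_c = 0.533 m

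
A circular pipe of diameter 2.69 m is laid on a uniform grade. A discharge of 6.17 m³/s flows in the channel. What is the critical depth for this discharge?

At critical depth, Q² T / (g A³) = 1, i.e. A³/T = Q²/g = 6.17²/9.81 = 3.881.
Try y = 1.25 m: A³/T = 6.447 — high.
Try y = 0.938 m: A³/T = 2.14 — low.
Try y = 1.09 m: A³/T = 3.814 — ≈ 3.881.

y_c = 1.09 m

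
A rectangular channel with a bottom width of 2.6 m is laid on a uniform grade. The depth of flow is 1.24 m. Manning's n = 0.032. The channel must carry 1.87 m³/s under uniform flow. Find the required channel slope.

S = 0.000632

Flow area A = b·y = 2.6 × 1.24 = 3.224 m². Wetted perimeter P = b + 2y = 2.6 + 2×1.24 = 5.08 m.
Hydraulic radius R = A/P = 3.224/5.08 = 0.6346 m.
From Manning's equation, S = [nQ / (1 A R^(2/3))]² = [0.032 × 1.87 / (1 × 3.224 × 0.6346^(2/3))]² = 0.000632.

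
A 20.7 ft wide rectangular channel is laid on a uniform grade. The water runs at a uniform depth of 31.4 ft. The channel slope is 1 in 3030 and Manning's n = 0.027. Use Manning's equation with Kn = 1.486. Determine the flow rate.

Q = 2550 ft³/s

Flow area A = b·y = 20.7 × 31.4 = 650 ft². Wetted perimeter P = b + 2y = 20.7 + 2×31.4 = 83.5 ft.
Hydraulic radius R = A/P = 650/83.5 = 7.784 ft.
Manning's equation: Q = (1.486/n) A R^(2/3) S^(1/2) = (1.486/0.027) × 650 × 7.784^(2/3) × 0.00033^(1/2) = 2550 ft³/s.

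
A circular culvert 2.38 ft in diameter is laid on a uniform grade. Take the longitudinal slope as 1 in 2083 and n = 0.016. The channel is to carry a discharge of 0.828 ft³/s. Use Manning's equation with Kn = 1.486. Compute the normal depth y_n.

Manning's equation rearranged: A R^(2/3) = nQ / (1.486·√S) = 0.016 × 0.828 / (1.486 × √0.0004801) = 0.4069.
Try y = 0.655 ft: A R^(2/3) = 0.521 — over.
Try y = 0.467 ft: A R^(2/3) = 0.2651 — short.
Try y = 0.578 ft: A R^(2/3) = 0.407 — close enough.

y_n = 0.578 ft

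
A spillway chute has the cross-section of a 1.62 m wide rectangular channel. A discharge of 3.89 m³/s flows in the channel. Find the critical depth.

y_c = 0.838 m

For a rectangular channel, critical depth y_c = (q²/g)^(1/3) where q = Q/b = 3.89/1.62 = 2.401 m²/s.
So y_c = (2.401²/9.81)^(1/3) = 0.838 m.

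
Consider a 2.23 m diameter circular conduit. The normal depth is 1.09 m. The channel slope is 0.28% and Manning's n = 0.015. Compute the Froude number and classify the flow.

For a circular section of diameter D = 2.23 m at depth y = 1.09 m, the central angle is θ = 2 arccos(1 − 2y/D) = 3.097 rad. Then A = (D²/8)(θ − sin θ) = 1.897 m² and P = Dθ/2 = 3.453 m.
Hydraulic radius R = A/P = 1.897/3.453 = 0.5494 m.
V = (1/n) R^(2/3) √S = (1/0.015) × 0.5494^(2/3) × √0.0028 = 2.366 m/s. Hydraulic depth D_h = A/T = 1.897/2.229 = 0.8509 m.
Froude number Fr = V/√(g·D_h) = 2.366/√(9.81×0.8509) = 0.819, which is less than 1, so the flow is subcritical.

subcritical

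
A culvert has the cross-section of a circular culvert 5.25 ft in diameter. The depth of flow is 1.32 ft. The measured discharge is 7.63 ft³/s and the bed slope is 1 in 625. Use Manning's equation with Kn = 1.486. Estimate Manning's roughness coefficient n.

n = 0.028

For a circular section of diameter D = 5.25 ft at depth y = 1.32 ft, the central angle is θ = 2 arccos(1 − 2y/D) = 2.101 rad. Then A = (D²/8)(θ − sin θ) = 4.266 ft² and P = Dθ/2 = 5.515 ft.
Hydraulic radius R = A/P = 4.266/5.515 = 0.7736 ft.
Rearranging Manning's equation: n = (1.486/Q) A R^(2/3) S^(1/2) = (1.486/7.63) × 4.266 × 0.7736^(2/3) × √0.0016 = 0.028.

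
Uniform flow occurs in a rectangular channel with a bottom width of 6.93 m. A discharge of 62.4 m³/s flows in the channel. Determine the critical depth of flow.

For a rectangular channel, critical depth y_c = (q²/g)^(1/3) where q = Q/b = 62.4/6.93 = 9.004 m²/s.
So y_c = (9.004²/9.81)^(1/3) = 2.02 m.

y_c = 2.02 m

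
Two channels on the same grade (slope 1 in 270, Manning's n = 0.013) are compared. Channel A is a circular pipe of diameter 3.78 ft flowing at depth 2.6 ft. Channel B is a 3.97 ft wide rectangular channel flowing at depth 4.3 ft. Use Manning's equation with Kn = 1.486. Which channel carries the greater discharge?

Channel A: For a circular section of diameter D = 3.78 ft at depth y = 2.6 ft, the central angle is θ = 2 arccos(1 − 2y/D) = 3.912 rad. Then A = (D²/8)(θ − sin θ) = 8.23 ft² and P = Dθ/2 = 7.393 ft. Hydraulic radius R = A/P = 8.23/7.393 = 1.113 ft. Q_A = (1.486/0.013)·8.23·1.113^(2/3)·√0.003704 = 61.5 ft³/s.
Channel B: Flow area A = b·y = 3.97 × 4.3 = 17.07 ft². Wetted perimeter P = b + 2y = 3.97 + 2×4.3 = 12.57 ft. Hydraulic radius R = A/P = 17.07/12.57 = 1.358 ft. Q_B = (1.486/0.013)·17.07·1.358^(2/3)·√0.003704 = 145.6 ft³/s.
Q_A = 61.5 ft³/s vs Q_B = 145.6 ft³/s, so channel B carries more.

channel B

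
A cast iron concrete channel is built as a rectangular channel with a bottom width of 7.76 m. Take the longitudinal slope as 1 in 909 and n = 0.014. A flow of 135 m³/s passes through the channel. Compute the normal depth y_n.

y_n = 4.5 m

Manning's equation rearranged: A R^(2/3) = nQ / (1·√S) = 0.014 × 135 / (√0.0011) = 56.98.
At y = 3.48 m: A R^(2/3) = 40.47 — too small.
At y = 5.53 m: A R^(2/3) = 74.34 — too large.
At y = 4.5 m: A R^(2/3) = 56.96 — matches.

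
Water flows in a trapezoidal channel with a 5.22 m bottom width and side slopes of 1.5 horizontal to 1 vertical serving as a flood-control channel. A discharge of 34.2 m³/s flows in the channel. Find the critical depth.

y_c = 1.42 m

At critical depth, Q² T / (g A³) = 1, i.e. A³/T = Q²/g = 34.2²/9.81 = 119.2.
Trying y = 1.59 m: A³/T = 177 — too large.
Trying y = 1.2 m: A³/T = 67.78 — too small.
Trying y = 1.42 m: A³/T = 119.9 — matches.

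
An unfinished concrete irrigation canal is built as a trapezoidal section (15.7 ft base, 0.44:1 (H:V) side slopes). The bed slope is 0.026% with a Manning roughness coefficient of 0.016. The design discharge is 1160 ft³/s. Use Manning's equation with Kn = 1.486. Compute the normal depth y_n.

y_n = 11.5 ft

Manning's equation rearranged: A R^(2/3) = nQ / (1.486·√S) = 0.016 × 1160 / (1.486 × √0.00026) = 774.6.
Try y = 8.21 ft: A R^(2/3) = 445.7 — too small.
Try y = 11.5 ft: A R^(2/3) = 774.9 — ≈ 774.6.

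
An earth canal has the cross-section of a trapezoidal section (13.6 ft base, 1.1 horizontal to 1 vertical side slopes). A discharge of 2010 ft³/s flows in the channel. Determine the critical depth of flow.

At critical depth, Q² T / (g A³) = 1, i.e. A³/T = Q²/g = 2010²/32.2 = 125500.
Try y = 5.56 ft: A³/T = 50990 — too small.
Try y = 7.19 ft: A³/T = 125700 — ≈ 125500.

y_c = 7.19 ft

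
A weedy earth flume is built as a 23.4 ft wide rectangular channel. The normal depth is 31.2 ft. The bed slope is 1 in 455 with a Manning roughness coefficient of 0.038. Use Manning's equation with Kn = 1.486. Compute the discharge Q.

Q = 5580 ft³/s

Flow area A = b·y = 23.4 × 31.2 = 730.1 ft². Wetted perimeter P = b + 2y = 23.4 + 2×31.2 = 85.8 ft.
Hydraulic radius R = A/P = 730.1/85.8 = 8.509 ft.
Manning's equation: Q = (1.486/n) A R^(2/3) S^(1/2) = (1.486/0.038) × 730.1 × 8.509^(2/3) × 0.002198^(1/2) = 5580 ft³/s.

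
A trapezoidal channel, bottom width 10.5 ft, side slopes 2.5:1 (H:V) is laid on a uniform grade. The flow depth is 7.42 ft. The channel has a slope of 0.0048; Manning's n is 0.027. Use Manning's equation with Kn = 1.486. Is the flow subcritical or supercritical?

subcritical

With bottom width b = 10.5 ft and side slope z = 2.5: A = (b + zy)y = (10.5 + 2.5×7.42)×7.42 = 215.6 ft²; P = b + 2y√(1+z²) = 10.5 + 2×7.42×2.693 = 50.46 ft.
Hydraulic radius R = A/P = 215.6/50.46 = 4.272 ft.
V = (1.486/n) R^(2/3) √S = (1.486/0.027) × 4.272^(2/3) × √0.0048 = 10.04 ft/s. Hydraulic depth D_h = A/T = 215.6/47.6 = 4.528 ft.
Froude number Fr = V/√(g·D_h) = 10.04/√(32.2×4.528) = 0.831, which is less than 1, so the flow is subcritical.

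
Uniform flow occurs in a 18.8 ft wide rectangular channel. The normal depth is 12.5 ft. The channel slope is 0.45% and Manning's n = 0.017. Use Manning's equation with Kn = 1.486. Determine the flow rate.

Q = 4220 ft³/s

Flow area A = b·y = 18.8 × 12.5 = 235 ft². Wetted perimeter P = b + 2y = 18.8 + 2×12.5 = 43.8 ft.
Hydraulic radius R = A/P = 235/43.8 = 5.365 ft.
Manning's equation: Q = (1.486/n) A R^(2/3) S^(1/2) = (1.486/0.017) × 235 × 5.365^(2/3) × 0.0045^(1/2) = 4220 ft³/s.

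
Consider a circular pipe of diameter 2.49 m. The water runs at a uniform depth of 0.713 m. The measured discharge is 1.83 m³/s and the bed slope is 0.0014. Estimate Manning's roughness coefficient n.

For a circular section of diameter D = 2.49 m at depth y = 0.713 m, the central angle is θ = 2 arccos(1 − 2y/D) = 2.259 rad. Then A = (D²/8)(θ − sin θ) = 1.152 m² and P = Dθ/2 = 2.812 m.
Hydraulic radius R = A/P = 1.152/2.812 = 0.4095 m.
Rearranging Manning's equation: n = (1/Q) A R^(2/3) S^(1/2) = (1/1.83) × 1.152 × 0.4095^(2/3) × √0.0014 = 0.013.

n = 0.013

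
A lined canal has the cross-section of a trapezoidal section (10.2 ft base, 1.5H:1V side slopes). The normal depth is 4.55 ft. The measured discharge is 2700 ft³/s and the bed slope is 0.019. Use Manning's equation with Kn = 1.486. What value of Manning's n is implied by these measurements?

n = 0.012

With bottom width b = 10.2 ft and side slope z = 1.5: A = (b + zy)y = (10.2 + 1.5×4.55)×4.55 = 77.46 ft²; P = b + 2y√(1+z²) = 10.2 + 2×4.55×1.803 = 26.61 ft.
Hydraulic radius R = A/P = 77.46/26.61 = 2.912 ft.
Rearranging Manning's equation: n = (1.486/Q) A R^(2/3) S^(1/2) = (1.486/2700) × 77.46 × 2.912^(2/3) × √0.019 = 0.012.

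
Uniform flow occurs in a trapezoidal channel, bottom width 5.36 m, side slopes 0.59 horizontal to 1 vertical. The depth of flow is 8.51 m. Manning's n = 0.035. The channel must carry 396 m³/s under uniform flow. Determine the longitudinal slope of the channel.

With bottom width b = 5.36 m and side slope z = 0.59: A = (b + zy)y = (5.36 + 0.59×8.51)×8.51 = 88.34 m²; P = b + 2y√(1+z²) = 5.36 + 2×8.51×1.161 = 25.12 m.
Hydraulic radius R = A/P = 88.34/25.12 = 3.517 m.
From Manning's equation, S = [nQ / (1 A R^(2/3))]² = [0.035 × 396 / (1 × 88.34 × 3.517^(2/3))]² = 0.0046.

S = 0.0046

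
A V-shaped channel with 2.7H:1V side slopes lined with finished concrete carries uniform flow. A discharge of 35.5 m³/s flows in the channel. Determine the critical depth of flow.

At critical depth, Q² T / (g A³) = 1, i.e. A³/T = Q²/g = 35.5²/9.81 = 128.5.
Try y = 2.35 m: A³/T = 261.2 — over.
Try y = 1.74 m: A³/T = 58.14 — short.
Try y = 2.04 m: A³/T = 128.8 — matches.

y_c = 2.04 m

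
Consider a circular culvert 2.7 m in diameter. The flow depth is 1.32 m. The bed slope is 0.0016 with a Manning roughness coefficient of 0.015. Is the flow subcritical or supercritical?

For a circular section of diameter D = 2.7 m at depth y = 1.32 m, the central angle is θ = 2 arccos(1 − 2y/D) = 3.097 rad. Then A = (D²/8)(θ − sin θ) = 2.782 m² and P = Dθ/2 = 4.181 m.
Hydraulic radius R = A/P = 2.782/4.181 = 0.6653 m.
V = (1/n) R^(2/3) √S = (1/0.015) × 0.6653^(2/3) × √0.0016 = 2.032 m/s. Hydraulic depth D_h = A/T = 2.782/2.699 = 1.031 m.
Froude number Fr = V/√(g·D_h) = 2.032/√(9.81×1.031) = 0.639, which is less than 1, so the flow is subcritical.

subcritical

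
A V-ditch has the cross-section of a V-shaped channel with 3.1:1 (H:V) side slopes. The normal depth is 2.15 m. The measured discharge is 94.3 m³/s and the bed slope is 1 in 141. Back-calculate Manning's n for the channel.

For a triangular section with side slope z = 3.1: A = zy² = 3.1×2.15² = 14.33 m²; P = 2y√(1+z²) = 2×2.15×3.257 = 14.01 m.
Hydraulic radius R = A/P = 14.33/14.01 = 1.023 m.
Rearranging Manning's equation: n = (1/Q) A R^(2/3) S^(1/2) = (1/94.3) × 14.33 × 1.023^(2/3) × √0.007092 = 0.013.

n = 0.013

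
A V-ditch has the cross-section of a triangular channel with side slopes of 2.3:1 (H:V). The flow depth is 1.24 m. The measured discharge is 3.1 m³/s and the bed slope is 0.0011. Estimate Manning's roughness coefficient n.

For a triangular section with side slope z = 2.3: A = zy² = 2.3×1.24² = 3.536 m²; P = 2y√(1+z²) = 2×1.24×2.508 = 6.22 m.
Hydraulic radius R = A/P = 3.536/6.22 = 0.5686 m.
Rearranging Manning's equation: n = (1/Q) A R^(2/3) S^(1/2) = (1/3.1) × 3.536 × 0.5686^(2/3) × √0.0011 = 0.026.

n = 0.026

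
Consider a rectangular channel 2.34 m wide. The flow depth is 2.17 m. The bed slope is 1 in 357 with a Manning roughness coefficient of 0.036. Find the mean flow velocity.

V = 1.22 m/s

Flow area A = b·y = 2.34 × 2.17 = 5.078 m². Wetted perimeter P = b + 2y = 2.34 + 2×2.17 = 6.68 m.
Hydraulic radius R = A/P = 5.078/6.68 = 0.7601 m.
From Manning's equation, V = (1/n) R^(2/3) S^(1/2) = (1/0.036) × 0.7601^(2/3) × 0.002801^(1/2) = 1.22 m/s.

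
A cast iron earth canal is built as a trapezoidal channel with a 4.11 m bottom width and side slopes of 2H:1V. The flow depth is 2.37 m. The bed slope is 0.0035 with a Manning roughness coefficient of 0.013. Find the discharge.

With bottom width b = 4.11 m and side slope z = 2: A = (b + zy)y = (4.11 + 2×2.37)×2.37 = 20.97 m²; P = b + 2y√(1+z²) = 4.11 + 2×2.37×2.236 = 14.71 m.
Hydraulic radius R = A/P = 20.97/14.71 = 1.426 m.
Manning's equation: Q = (1/n) A R^(2/3) S^(1/2) = (1/0.013) × 20.97 × 1.426^(2/3) × 0.0035^(1/2) = 121 m³/s.

Q = 121 m³/s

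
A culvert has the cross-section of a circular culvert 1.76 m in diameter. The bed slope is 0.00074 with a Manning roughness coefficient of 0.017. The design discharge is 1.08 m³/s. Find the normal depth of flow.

Manning's equation rearranged: A R^(2/3) = nQ / (1·√S) = 0.017 × 1.08 / (√0.00074) = 0.6749.
Trying y = 0.699 m: A R^(2/3) = 0.4681 — low.
Trying y = 1.06 m: A R^(2/3) = 0.951 — high.
Trying y = 0.859 m: A R^(2/3) = 0.6753 — ≈ 0.6749.

y_n = 0.859 m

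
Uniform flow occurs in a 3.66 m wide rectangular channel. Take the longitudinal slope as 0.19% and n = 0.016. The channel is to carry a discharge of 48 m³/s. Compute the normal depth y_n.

Manning's equation rearranged: A R^(2/3) = nQ / (1·√S) = 0.016 × 48 / (√0.0019) = 17.62.
At y = 3.7 m: A R^(2/3) = 15.5 — short.
At y = 4.11 m: A R^(2/3) = 17.61 — ≈ 17.62.

y_n = 4.11 m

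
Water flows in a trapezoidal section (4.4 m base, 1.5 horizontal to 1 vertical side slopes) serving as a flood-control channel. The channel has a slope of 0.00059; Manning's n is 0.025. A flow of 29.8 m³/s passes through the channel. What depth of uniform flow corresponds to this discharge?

y_n = 2.67 m

Manning's equation rearranged: A R^(2/3) = nQ / (1·√S) = 0.025 × 29.8 / (√0.00059) = 30.67.
Trying y = 2.99 m: A R^(2/3) = 38.58 — too large.
Trying y = 2.4 m: A R^(2/3) = 24.83 — too small.
Trying y = 2.67 m: A R^(2/3) = 30.7 — close enough.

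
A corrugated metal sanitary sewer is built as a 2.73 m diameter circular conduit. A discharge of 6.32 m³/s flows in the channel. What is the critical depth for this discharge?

y_c = 1.1 m

At critical depth, Q² T / (g A³) = 1, i.e. A³/T = Q²/g = 6.32²/9.81 = 4.072.
Trying y = 0.839 m: A³/T = 1.414 — short.
Trying y = 1.1 m: A³/T = 4.019 — close enough.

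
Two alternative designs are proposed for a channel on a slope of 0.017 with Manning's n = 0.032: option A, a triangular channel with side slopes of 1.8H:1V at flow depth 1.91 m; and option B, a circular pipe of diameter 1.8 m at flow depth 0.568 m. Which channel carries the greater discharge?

Channel A: For a triangular section with side slope z = 1.8: A = zy² = 1.8×1.91² = 6.567 m²; P = 2y√(1+z²) = 2×1.91×2.059 = 7.866 m. Hydraulic radius R = A/P = 6.567/7.866 = 0.8348 m. Q_A = (1/0.032)·6.567·0.8348^(2/3)·√0.017 = 23.72 m³/s.
Channel B: For a circular section of diameter D = 1.8 m at depth y = 0.568 m, the central angle is θ = 2 arccos(1 − 2y/D) = 2.386 rad. Then A = (D²/8)(θ − sin θ) = 0.6886 m² and P = Dθ/2 = 2.147 m. Hydraulic radius R = A/P = 0.6886/2.147 = 0.3207 m. Q_B = (1/0.032)·0.6886·0.3207^(2/3)·√0.017 = 1.314 m³/s.
Q_A = 23.72 m³/s vs Q_B = 1.314 m³/s, so channel A carries more.

channel A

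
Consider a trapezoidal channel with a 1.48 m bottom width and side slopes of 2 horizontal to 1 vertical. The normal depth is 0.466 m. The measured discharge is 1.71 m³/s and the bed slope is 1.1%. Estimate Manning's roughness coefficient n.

n = 0.0319

With bottom width b = 1.48 m and side slope z = 2: A = (b + zy)y = (1.48 + 2×0.466)×0.466 = 1.124 m²; P = b + 2y√(1+z²) = 1.48 + 2×0.466×2.236 = 3.564 m.
Hydraulic radius R = A/P = 1.124/3.564 = 0.3154 m.
Rearranging Manning's equation: n = (1/Q) A R^(2/3) S^(1/2) = (1/1.71) × 1.124 × 0.3154^(2/3) × √0.011 = 0.0319.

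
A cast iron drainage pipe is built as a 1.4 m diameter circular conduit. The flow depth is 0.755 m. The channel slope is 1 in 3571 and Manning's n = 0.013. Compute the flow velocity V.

For a circular section of diameter D = 1.4 m at depth y = 0.755 m, the central angle is θ = 2 arccos(1 − 2y/D) = 3.299 rad. Then A = (D²/8)(θ − sin θ) = 0.8466 m² and P = Dθ/2 = 2.309 m.
Hydraulic radius R = A/P = 0.8466/2.309 = 0.3666 m.
From Manning's equation, V = (1/n) R^(2/3) S^(1/2) = (1/0.013) × 0.3666^(2/3) × 0.00028^(1/2) = 0.659 m/s.

V = 0.659 m/s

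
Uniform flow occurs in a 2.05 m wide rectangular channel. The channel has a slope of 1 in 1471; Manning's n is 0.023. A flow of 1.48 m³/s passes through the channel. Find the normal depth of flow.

Manning's equation rearranged: A R^(2/3) = nQ / (1·√S) = 0.023 × 1.48 / (√0.0006798) = 1.306.
Trying y = 0.703 m: A R^(2/3) = 0.8044 — low.
Trying y = 1.24 m: A R^(2/3) = 1.729 — high.
Trying y = 1 m: A R^(2/3) = 1.302 — close enough.

y_n = 1 m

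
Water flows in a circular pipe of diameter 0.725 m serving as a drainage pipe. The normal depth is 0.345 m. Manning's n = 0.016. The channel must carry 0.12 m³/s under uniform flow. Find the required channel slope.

For a circular section of diameter D = 0.725 m at depth y = 0.345 m, the central angle is θ = 2 arccos(1 − 2y/D) = 3.045 rad. Then A = (D²/8)(θ − sin θ) = 0.1937 m² and P = Dθ/2 = 1.104 m.
Hydraulic radius R = A/P = 0.1937/1.104 = 0.1755 m.
From Manning's equation, S = [nQ / (1 A R^(2/3))]² = [0.016 × 0.12 / (1 × 0.1937 × 0.1755^(2/3))]² = 0.001.

S = 0.001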